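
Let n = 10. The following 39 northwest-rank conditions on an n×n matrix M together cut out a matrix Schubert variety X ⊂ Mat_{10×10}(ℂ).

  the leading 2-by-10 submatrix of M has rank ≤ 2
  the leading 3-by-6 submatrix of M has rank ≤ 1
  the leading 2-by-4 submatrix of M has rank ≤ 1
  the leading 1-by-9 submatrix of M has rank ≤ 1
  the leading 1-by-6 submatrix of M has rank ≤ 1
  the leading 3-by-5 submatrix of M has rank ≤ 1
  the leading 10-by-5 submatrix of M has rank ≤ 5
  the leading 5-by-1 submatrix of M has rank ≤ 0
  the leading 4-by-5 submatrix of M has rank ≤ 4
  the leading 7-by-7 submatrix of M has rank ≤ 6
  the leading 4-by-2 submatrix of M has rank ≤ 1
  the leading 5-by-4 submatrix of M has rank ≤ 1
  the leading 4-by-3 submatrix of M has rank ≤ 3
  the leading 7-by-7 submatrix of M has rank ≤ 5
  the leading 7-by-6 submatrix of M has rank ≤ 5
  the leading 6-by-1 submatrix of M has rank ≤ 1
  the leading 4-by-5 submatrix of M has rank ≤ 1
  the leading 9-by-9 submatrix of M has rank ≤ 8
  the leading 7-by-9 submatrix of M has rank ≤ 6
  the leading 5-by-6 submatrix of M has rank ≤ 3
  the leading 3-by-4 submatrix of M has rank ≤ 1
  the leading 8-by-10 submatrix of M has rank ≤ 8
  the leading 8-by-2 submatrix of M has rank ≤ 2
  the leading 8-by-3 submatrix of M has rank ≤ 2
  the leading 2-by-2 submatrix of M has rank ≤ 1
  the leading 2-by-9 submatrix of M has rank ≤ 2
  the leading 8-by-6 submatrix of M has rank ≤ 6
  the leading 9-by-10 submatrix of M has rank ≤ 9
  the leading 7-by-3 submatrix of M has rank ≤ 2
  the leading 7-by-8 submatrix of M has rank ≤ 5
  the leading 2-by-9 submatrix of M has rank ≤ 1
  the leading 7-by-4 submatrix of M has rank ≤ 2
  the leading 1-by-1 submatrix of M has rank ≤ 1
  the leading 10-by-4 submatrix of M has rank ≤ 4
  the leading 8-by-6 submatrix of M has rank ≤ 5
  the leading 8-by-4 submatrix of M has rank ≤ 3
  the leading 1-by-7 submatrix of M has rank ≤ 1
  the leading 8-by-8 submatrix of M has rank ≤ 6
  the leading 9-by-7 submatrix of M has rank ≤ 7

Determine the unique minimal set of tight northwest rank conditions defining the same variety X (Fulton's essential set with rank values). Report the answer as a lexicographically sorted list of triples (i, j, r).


Rank table r_w(10×10) implied by the 39 constraints:

  R[1]: 0, 1, 1, 1, 1, 1, 1, 1, 1, 1
  R[2]: 0, 1, 1, 1, 1, 1, 1, 1, 1, 2
  R[3]: 0, 1, 1, 1, 1, 1, 2, 2, 2, 3
  R[4]: 0, 1, 1, 1, 1, 2, 3, 3, 3, 4
  R[5]: 0, 1, 1, 1, 2, 3, 4, 4, 4, 5
  R[6]: 1, 2, 2, 2, 3, 4, 5, 5, 5, 6
  R[7]: 1, 2, 2, 2, 3, 4, 5, 5, 6, 7
  R[8]: 1, 2, 2, 3, 4, 5, 6, 6, 7, 8
  R[9]: 1, 2, 3, 4, 5, 6, 7, 7, 8, 9
  R[10]: 1, 2, 3, 4, 5, 6, 7, 8, 9, 10

so w = (2, 10, 7, 6, 5, 1, 9, 4, 3, 8).

D(w) has 25 cells with 8 SE-corners; essential set:

[(2, 9, 1), (3, 6, 1), (4, 5, 1), (5, 1, 0), (5, 4, 1), (7, 4, 2), (7, 8, 5), (8, 3, 2)]


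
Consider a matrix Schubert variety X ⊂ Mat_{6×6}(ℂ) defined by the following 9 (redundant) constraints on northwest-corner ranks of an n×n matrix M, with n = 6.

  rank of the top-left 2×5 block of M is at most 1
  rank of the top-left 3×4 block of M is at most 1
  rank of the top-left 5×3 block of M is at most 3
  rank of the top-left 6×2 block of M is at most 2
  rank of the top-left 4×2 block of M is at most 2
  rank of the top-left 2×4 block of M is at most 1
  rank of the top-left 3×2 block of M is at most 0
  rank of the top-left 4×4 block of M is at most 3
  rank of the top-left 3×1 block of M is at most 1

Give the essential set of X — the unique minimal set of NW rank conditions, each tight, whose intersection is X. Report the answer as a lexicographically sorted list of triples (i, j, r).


Reconstructing r_w from the 9 given conditions:

  row 1: 0  0  1  1  1  1
  row 2: 0  0  1  1  1  2
  row 3: 0  0  1  1  2  3
  row 4: 1  1  2  2  3  4
  row 5: 1  2  3  3  4  5
  row 6: 1  2  3  4  5  6

the unique w with this rank table is (3, 6, 5, 1, 2, 4).

Rothe diagram D(w) (9 cells), 3 SE-corners (essential conditions):

[(2, 5, 1), (3, 2, 0), (3, 4, 1)]


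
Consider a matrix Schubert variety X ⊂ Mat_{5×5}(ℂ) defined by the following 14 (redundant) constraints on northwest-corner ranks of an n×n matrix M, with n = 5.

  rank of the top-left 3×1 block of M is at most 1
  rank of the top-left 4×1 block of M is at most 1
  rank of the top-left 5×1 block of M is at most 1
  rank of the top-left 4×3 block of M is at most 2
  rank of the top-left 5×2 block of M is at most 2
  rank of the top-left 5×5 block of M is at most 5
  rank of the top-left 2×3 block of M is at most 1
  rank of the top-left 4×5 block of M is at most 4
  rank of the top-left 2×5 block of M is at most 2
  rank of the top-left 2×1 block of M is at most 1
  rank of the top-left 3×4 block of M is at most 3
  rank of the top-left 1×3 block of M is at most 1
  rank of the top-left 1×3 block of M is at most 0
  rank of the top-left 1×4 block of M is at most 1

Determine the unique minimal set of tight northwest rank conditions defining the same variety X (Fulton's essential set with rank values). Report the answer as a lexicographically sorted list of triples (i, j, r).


Propagating the 14 rank bounds to every northwest block:

  R[1]: 0 | 0 | 0 | 1 | 1
  R[2]: 1 | 1 | 1 | 2 | 2
  R[3]: 1 | 2 | 2 | 3 | 3
  R[4]: 1 | 2 | 2 | 3 | 4
  R[5]: 1 | 2 | 3 | 4 | 5

the unique w with this rank table is (4, 1, 2, 5, 3).

Rothe diagram D(w) (4 cells), 2 SE-corners (essential conditions):

[(1, 3, 0), (4, 3, 2)]


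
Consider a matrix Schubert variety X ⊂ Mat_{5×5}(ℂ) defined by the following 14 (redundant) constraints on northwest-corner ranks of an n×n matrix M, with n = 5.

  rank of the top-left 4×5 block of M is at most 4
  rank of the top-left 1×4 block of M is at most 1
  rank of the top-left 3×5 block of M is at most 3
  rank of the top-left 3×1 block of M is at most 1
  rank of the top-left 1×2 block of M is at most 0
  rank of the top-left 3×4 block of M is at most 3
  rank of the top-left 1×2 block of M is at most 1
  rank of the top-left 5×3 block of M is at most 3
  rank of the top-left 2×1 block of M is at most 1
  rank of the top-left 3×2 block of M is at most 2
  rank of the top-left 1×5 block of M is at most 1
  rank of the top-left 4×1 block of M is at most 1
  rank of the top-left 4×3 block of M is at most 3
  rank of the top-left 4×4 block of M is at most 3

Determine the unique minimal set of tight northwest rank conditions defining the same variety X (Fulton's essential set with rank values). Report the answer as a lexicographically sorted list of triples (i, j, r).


Reconstructing r_w from the 14 given conditions:

  row 1: 0, 0, 1, 1, 1
  row 2: 1, 1, 2, 2, 2
  row 3: 1, 2, 3, 3, 3
  row 4: 1, 2, 3, 3, 4
  row 5: 1, 2, 3, 4, 5

giving w = (3, 1, 2, 5, 4) via Δ²R.

D(w) has 3 cells with 2 SE-corners; essential set:

[(1, 2, 0), (4, 4, 3)]


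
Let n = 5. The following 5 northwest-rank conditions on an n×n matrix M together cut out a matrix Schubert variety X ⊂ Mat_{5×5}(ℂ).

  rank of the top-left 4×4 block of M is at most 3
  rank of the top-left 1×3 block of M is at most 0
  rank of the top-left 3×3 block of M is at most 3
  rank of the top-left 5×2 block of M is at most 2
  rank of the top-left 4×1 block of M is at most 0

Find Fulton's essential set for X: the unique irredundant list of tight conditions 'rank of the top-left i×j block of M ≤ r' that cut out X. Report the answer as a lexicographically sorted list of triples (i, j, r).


Reconstructing r_w from the 5 given conditions:

  row 1: 0 | 0 | 0 | 1 | 1
  row 2: 0 | 1 | 1 | 2 | 2
  row 3: 0 | 1 | 2 | 3 | 3
  row 4: 0 | 1 | 2 | 3 | 4
  row 5: 1 | 2 | 3 | 4 | 5

reading off 1-entries of Δ²R: w = (4, 2, 3, 5, 1).

D(w) has 6 cells with 2 SE-corners; essential set:

[(1, 3, 0), (4, 1, 0)]


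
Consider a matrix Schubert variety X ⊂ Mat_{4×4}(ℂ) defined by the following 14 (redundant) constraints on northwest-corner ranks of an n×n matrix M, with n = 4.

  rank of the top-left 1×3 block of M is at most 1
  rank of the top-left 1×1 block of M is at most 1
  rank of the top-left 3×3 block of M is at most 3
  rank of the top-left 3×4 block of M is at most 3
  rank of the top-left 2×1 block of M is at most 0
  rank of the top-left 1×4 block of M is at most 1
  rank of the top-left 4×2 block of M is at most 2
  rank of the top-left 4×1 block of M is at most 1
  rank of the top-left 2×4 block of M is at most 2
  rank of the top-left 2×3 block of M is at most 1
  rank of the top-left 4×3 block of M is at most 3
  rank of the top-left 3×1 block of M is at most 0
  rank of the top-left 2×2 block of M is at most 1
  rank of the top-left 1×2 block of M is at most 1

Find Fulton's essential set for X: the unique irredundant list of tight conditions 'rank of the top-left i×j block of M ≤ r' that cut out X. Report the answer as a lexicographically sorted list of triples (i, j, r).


Rank table r_w(4×4) implied by the 14 constraints:

  row 1: 0 1 1 1
  row 2: 0 1 1 2
  row 3: 0 1 2 3
  row 4: 1 2 3 4

second differences of R give the permutation w = (2, 4, 3, 1).

ℓ(w)=4; the 2 essential cells (i,j,r):

[(2, 3, 1), (3, 1, 0)]


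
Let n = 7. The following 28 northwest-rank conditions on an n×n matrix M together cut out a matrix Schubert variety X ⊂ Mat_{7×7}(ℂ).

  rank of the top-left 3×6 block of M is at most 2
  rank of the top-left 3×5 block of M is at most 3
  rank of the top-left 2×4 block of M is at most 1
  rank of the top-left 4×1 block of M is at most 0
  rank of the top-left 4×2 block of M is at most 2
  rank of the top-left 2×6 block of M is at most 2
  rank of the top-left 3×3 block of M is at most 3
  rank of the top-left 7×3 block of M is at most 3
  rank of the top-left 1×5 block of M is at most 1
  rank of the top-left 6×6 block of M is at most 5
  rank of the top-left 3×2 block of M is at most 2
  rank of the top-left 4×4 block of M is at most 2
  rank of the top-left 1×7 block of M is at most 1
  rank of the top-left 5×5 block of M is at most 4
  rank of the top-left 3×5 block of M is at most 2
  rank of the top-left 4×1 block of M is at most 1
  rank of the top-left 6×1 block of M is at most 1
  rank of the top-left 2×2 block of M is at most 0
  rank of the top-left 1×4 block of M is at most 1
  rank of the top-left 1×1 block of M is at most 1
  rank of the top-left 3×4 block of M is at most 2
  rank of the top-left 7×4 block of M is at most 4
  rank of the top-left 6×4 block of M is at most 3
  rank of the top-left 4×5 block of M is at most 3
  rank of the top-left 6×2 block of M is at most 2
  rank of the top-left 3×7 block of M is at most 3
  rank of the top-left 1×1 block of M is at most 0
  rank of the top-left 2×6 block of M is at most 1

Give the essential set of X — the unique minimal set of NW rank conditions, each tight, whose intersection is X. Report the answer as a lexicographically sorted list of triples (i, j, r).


Recovering R(i,j) via the rank-extension bound from the 28 conditions:

  row 1: 0 0 1 1 1 1 1
  row 2: 0 0 1 1 1 1 2
  row 3: 0 1 2 2 2 2 3
  row 4: 0 1 2 2 3 3 4
  row 5: 1 2 3 3 4 4 5
  row 6: 1 2 3 3 4 5 6
  row 7: 1 2 3 4 5 6 7

hence w(1..7) = (3, 7, 2, 5, 1, 6, 4).

|D(w)|=11, |Ess(w)|=5:

[(2, 2, 0), (2, 6, 1), (4, 1, 0), (4, 4, 2), (6, 4, 3)]


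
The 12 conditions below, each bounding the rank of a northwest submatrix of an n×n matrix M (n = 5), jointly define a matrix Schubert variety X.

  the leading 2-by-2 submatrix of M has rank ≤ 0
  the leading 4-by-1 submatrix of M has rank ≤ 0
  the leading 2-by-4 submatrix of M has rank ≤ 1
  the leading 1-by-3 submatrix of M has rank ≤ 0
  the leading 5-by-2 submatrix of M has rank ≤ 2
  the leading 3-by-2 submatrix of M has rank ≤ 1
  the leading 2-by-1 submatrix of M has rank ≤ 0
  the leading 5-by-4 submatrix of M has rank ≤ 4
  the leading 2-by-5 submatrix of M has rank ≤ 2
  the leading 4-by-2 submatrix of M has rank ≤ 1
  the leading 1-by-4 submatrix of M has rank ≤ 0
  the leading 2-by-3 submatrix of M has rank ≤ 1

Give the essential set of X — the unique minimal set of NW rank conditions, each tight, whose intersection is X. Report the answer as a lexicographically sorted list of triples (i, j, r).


Recovering R(i,j) via the rank-extension bound from the 12 conditions:

  0, 0, 0, 0, 1
  0, 0, 1, 1, 2
  0, 1, 2, 2, 3
  0, 1, 2, 3, 4
  1, 2, 3, 4, 5

reading off 1-entries of Δ²R: w = (5, 3, 2, 4, 1).

3 SE-corners of the 8-cell Rothe diagram give Ess(w):

[(1, 4, 0), (2, 2, 0), (4, 1, 0)]


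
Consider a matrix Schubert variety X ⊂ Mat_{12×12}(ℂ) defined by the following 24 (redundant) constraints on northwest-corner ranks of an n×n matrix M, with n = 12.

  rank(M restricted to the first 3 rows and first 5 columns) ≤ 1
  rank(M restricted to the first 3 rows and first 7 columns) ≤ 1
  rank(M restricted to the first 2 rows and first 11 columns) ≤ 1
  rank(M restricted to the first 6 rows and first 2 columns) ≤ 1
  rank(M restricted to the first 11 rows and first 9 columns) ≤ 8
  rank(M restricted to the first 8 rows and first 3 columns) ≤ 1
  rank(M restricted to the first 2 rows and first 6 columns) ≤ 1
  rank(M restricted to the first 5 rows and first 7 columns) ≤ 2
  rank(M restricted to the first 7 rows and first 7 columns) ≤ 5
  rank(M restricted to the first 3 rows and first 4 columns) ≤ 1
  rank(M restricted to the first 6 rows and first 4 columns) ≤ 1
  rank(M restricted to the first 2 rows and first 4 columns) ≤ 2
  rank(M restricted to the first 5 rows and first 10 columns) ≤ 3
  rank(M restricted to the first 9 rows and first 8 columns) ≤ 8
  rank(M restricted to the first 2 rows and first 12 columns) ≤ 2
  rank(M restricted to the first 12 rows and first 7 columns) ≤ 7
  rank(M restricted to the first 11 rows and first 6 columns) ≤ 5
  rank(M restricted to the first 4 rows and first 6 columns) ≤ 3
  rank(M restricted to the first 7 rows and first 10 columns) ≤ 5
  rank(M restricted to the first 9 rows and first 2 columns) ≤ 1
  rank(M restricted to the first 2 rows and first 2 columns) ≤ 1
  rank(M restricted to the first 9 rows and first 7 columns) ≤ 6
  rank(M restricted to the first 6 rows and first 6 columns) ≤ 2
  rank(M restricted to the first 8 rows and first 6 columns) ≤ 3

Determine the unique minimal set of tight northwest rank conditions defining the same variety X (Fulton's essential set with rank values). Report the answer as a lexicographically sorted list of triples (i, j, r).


Propagating the 24 rank bounds to every northwest block:

  i=1: 1 | 1 | 1 | 1 | 1 | 1 | 1 | 1 | 1 | 1 | 1 | 1
  i=2: 1 | 1 | 1 | 1 | 1 | 1 | 1 | 1 | 1 | 1 | 1 | 2
  i=3: 1 | 1 | 1 | 1 | 1 | 1 | 1 | 2 | 2 | 2 | 2 | 3
  i=4: 1 | 1 | 1 | 1 | 2 | 2 | 2 | 3 | 3 | 3 | 3 | 4
  i=5: 1 | 1 | 1 | 1 | 2 | 2 | 2 | 3 | 3 | 3 | 4 | 5
  i=6: 1 | 1 | 1 | 1 | 2 | 2 | 3 | 4 | 4 | 4 | 5 | 6
  i=7: 1 | 1 | 1 | 2 | 3 | 3 | 4 | 5 | 5 | 5 | 6 | 7
  i=8: 1 | 1 | 1 | 2 | 3 | 3 | 4 | 5 | 6 | 6 | 7 | 8
  i=9: 1 | 1 | 2 | 3 | 4 | 4 | 5 | 6 | 7 | 7 | 8 | 9
  i=10: 1 | 2 | 3 | 4 | 5 | 5 | 6 | 7 | 8 | 8 | 9 | 10
  i=11: 1 | 2 | 3 | 4 | 5 | 5 | 6 | 7 | 8 | 9 | 10 | 11
  i=12: 1 | 2 | 3 | 4 | 5 | 6 | 7 | 8 | 9 | 10 | 11 | 12

giving w = (1, 12, 8, 5, 11, 7, 4, 9, 3, 2, 10, 6) via Δ²R.

Rothe diagram D(w) (37 cells), 10 SE-corners (essential conditions):

[(2, 11, 1), (3, 7, 1), (5, 7, 2), (5, 10, 3), (6, 4, 1), (6, 6, 2), (8, 3, 1), (8, 6, 3), (9, 2, 1), (11, 6, 5)]


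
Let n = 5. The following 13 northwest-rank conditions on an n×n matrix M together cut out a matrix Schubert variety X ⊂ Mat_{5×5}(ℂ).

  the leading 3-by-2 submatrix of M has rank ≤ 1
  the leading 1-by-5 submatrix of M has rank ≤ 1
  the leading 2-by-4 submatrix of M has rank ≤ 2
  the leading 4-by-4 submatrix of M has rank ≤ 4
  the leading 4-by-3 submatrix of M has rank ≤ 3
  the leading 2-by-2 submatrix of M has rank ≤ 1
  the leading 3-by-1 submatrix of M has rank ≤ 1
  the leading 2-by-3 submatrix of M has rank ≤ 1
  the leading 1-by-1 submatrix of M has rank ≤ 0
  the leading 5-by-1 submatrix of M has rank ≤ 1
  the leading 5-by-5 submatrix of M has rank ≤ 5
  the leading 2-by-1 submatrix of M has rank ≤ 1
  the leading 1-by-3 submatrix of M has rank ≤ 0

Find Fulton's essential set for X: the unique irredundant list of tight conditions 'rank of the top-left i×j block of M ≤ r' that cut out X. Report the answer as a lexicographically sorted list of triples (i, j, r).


Reconstructing r_w from the 13 given conditions:

  0, 0, 0, 1, 1
  1, 1, 1, 2, 2
  1, 1, 2, 3, 3
  1, 2, 3, 4, 4
  1, 2, 3, 4, 5

the unique w with this rank table is (4, 1, 3, 2, 5).

ℓ(w)=4; the 2 essential cells (i,j,r):

[(1, 3, 0), (3, 2, 1)]


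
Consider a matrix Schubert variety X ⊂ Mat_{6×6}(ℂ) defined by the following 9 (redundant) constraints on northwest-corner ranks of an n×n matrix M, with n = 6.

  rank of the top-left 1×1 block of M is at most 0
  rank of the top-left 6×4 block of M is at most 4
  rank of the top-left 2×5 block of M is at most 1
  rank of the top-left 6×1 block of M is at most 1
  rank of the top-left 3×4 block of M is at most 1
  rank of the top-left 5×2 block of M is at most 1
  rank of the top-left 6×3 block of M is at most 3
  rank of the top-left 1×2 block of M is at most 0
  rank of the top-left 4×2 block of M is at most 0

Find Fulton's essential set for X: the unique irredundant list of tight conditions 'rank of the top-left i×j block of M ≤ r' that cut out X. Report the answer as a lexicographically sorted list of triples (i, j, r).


Rank table r_w(6×6) implied by the 9 constraints:

  row 1: 0, 0, 1, 1, 1, 1
  row 2: 0, 0, 1, 1, 1, 2
  row 3: 0, 0, 1, 1, 2, 3
  row 4: 0, 0, 1, 2, 3, 4
  row 5: 1, 1, 2, 3, 4, 5
  row 6: 1, 2, 3, 4, 5, 6

so w = (3, 6, 5, 4, 1, 2).

D(w) has 11 cells with 3 SE-corners; essential set:

[(2, 5, 1), (3, 4, 1), (4, 2, 0)]


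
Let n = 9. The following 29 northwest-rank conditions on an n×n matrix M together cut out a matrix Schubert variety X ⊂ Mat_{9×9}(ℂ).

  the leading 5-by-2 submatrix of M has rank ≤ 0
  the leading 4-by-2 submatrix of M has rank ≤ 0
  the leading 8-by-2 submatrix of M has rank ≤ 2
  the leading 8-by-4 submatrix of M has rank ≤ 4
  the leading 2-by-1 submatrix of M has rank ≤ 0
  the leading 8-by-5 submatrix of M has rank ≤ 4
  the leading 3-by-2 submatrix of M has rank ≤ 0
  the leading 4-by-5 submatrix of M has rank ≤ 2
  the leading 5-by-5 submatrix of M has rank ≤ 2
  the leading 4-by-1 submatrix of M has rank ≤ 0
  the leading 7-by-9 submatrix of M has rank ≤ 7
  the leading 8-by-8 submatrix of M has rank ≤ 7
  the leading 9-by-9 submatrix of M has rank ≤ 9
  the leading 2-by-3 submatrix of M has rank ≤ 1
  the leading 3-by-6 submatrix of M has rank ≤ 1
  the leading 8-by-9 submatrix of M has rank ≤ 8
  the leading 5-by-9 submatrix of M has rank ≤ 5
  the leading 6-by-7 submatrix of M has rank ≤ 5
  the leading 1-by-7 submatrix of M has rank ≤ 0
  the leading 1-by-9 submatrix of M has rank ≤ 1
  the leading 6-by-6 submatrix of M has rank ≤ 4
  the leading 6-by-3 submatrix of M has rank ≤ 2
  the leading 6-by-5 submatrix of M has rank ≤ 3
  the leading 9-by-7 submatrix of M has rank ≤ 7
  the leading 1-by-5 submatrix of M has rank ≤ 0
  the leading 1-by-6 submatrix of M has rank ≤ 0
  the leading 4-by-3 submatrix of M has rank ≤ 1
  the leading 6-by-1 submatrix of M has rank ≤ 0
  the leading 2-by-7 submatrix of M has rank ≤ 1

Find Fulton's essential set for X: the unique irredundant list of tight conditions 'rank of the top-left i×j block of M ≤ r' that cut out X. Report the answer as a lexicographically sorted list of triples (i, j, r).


Rank table r_w(9×9) implied by the 29 constraints:

  row 1: 0  0  0  0  0  0  0  1  1
  row 2: 0  0  1  1  1  1  1  2  2
  row 3: 0  0  1  1  1  1  2  3  3
  row 4: 0  0  1  2  2  2  3  4  4
  row 5: 0  0  1  2  2  3  4  5  5
  row 6: 0  1  2  3  3  4  5  6  6
  row 7: 1  2  3  4  4  5  6  7  7
  row 8: 1  2  3  4  4  5  6  7  8
  row 9: 1  2  3  4  5  6  7  8  9

reading off 1-entries of Δ²R: w = (8, 3, 7, 4, 6, 2, 1, 9, 5).

ℓ(w)=21; the 6 essential cells (i,j,r):

[(1, 7, 0), (3, 6, 1), (5, 2, 0), (5, 5, 2), (6, 1, 0), (8, 5, 4)]


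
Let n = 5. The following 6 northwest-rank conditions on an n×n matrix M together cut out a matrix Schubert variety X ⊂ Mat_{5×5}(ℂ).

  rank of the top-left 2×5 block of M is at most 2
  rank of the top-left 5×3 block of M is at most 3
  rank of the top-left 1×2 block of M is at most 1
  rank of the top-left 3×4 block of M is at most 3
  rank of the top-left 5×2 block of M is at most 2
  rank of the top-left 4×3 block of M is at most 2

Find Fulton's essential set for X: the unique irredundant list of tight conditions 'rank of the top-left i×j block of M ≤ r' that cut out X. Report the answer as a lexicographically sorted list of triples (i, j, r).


Recovering R(i,j) via the rank-extension bound from the 6 conditions:

  R[1]: 1 1 1 1 1
  R[2]: 1 2 2 2 2
  R[3]: 1 2 2 3 3
  R[4]: 1 2 2 3 4
  R[5]: 1 2 3 4 5

giving w = (1, 2, 4, 5, 3) via Δ²R.

D(w) has 2 cells with 1 SE-corner; essential set:

[(4, 3, 2)]


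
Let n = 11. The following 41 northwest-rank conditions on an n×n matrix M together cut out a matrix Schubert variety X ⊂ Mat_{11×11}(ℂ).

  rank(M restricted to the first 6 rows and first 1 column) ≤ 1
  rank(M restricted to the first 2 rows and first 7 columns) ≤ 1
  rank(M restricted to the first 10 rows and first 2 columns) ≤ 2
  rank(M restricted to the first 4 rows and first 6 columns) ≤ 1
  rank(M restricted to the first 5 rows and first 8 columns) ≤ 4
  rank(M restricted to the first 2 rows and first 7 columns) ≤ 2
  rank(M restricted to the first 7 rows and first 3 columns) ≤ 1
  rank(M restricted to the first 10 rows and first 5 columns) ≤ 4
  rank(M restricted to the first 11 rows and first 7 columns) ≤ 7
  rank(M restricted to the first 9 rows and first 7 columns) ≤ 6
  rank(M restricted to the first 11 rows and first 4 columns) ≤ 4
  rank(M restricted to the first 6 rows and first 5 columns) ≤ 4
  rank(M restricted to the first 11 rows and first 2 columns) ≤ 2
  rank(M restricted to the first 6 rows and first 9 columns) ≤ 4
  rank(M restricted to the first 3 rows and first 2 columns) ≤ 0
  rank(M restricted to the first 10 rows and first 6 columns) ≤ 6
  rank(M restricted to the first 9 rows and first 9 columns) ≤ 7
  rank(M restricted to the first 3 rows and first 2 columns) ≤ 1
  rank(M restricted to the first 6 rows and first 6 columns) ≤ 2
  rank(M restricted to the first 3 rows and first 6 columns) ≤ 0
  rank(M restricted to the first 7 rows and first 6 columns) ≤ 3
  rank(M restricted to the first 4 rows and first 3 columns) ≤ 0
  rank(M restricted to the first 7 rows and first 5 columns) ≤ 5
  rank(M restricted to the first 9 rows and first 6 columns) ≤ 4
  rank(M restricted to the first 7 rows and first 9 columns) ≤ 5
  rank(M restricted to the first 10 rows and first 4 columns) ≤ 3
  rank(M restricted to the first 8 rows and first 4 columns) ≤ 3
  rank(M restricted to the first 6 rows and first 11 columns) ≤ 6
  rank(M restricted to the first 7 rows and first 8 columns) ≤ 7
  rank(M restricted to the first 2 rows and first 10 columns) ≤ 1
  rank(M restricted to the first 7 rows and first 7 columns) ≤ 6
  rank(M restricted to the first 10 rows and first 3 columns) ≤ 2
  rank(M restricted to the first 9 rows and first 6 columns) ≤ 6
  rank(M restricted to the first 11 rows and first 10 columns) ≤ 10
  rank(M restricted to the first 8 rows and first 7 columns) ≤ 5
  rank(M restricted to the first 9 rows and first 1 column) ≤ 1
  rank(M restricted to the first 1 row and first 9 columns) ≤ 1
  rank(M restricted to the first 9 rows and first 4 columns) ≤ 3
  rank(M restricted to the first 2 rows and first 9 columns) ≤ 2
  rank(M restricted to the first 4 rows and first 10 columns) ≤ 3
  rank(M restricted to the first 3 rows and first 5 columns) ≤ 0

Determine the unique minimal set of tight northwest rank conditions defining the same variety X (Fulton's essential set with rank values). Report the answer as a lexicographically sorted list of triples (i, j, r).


Propagating the 41 rank bounds to every northwest block:

  R[1]: 0 | 0 | 0 | 0 | 0 | 0 | 1 | 1 | 1 | 1 | 1
  R[2]: 0 | 0 | 0 | 0 | 0 | 0 | 1 | 1 | 1 | 1 | 2
  R[3]: 0 | 0 | 0 | 0 | 0 | 0 | 1 | 2 | 2 | 2 | 3
  R[4]: 0 | 0 | 0 | 1 | 1 | 1 | 2 | 3 | 3 | 3 | 4
  R[5]: 1 | 1 | 1 | 2 | 2 | 2 | 3 | 4 | 4 | 4 | 5
  R[6]: 1 | 1 | 1 | 2 | 2 | 2 | 3 | 4 | 4 | 5 | 6
  R[7]: 1 | 1 | 1 | 2 | 3 | 3 | 4 | 5 | 5 | 6 | 7
  R[8]: 1 | 2 | 2 | 3 | 4 | 4 | 5 | 6 | 6 | 7 | 8
  R[9]: 1 | 2 | 2 | 3 | 4 | 4 | 5 | 6 | 7 | 8 | 9
  R[10]: 1 | 2 | 2 | 3 | 4 | 5 | 6 | 7 | 8 | 9 | 10
  R[11]: 1 | 2 | 3 | 4 | 5 | 6 | 7 | 8 | 9 | 10 | 11

hence w(1..11) = (7, 11, 8, 4, 1, 10, 5, 2, 9, 6, 3).

Rothe diagram D(w) (34 cells), 8 SE-corners (essential conditions):

[(2, 10, 1), (3, 6, 0), (4, 3, 0), (6, 6, 2), (6, 9, 4), (7, 3, 1), (9, 6, 4), (10, 3, 2)]


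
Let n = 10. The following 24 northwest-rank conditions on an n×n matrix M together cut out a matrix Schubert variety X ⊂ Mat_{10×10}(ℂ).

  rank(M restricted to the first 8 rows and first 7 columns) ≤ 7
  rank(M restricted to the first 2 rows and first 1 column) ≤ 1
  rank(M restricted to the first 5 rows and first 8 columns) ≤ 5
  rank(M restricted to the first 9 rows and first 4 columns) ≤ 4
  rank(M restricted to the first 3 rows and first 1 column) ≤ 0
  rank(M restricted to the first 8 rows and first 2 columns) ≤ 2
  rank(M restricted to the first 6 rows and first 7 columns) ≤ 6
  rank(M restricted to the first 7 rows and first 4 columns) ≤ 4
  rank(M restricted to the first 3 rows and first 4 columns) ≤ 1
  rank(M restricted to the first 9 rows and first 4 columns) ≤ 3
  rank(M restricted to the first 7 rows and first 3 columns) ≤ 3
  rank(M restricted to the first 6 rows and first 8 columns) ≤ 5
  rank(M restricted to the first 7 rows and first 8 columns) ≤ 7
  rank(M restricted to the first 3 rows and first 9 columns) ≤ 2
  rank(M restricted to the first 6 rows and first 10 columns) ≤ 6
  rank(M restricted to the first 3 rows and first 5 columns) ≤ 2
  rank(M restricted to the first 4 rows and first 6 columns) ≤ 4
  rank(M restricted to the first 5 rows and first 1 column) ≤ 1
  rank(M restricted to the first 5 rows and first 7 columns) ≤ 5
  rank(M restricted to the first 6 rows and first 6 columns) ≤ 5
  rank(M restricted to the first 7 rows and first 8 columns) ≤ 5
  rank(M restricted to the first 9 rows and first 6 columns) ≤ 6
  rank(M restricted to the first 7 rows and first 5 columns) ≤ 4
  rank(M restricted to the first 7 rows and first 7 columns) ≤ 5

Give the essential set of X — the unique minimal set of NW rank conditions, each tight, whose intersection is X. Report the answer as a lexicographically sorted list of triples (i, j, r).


Recovering R(i,j) via the rank-extension bound from the 24 conditions:

  R[1]: 0, 1, 1, 1, 1, 1, 1, 1, 1, 1
  R[2]: 0, 1, 1, 1, 2, 2, 2, 2, 2, 2
  R[3]: 0, 1, 1, 1, 2, 2, 2, 2, 2, 3
  R[4]: 1, 2, 2, 2, 3, 3, 3, 3, 3, 4
  R[5]: 1, 2, 3, 3, 4, 4, 4, 4, 4, 5
  R[6]: 1, 2, 3, 3, 4, 5, 5, 5, 5, 6
  R[7]: 1, 2, 3, 3, 4, 5, 5, 5, 6, 7
  R[8]: 1, 2, 3, 3, 4, 5, 6, 6, 7, 8
  R[9]: 1, 2, 3, 3, 4, 5, 6, 7, 8, 9
  R[10]: 1, 2, 3, 4, 5, 6, 7, 8, 9, 10

giving w = (2, 5, 10, 1, 3, 6, 9, 7, 8, 4) via Δ²R.

Rothe diagram D(w) (17 cells), 5 SE-corners (essential conditions):

[(3, 1, 0), (3, 4, 1), (3, 9, 2), (7, 8, 5), (9, 4, 3)]


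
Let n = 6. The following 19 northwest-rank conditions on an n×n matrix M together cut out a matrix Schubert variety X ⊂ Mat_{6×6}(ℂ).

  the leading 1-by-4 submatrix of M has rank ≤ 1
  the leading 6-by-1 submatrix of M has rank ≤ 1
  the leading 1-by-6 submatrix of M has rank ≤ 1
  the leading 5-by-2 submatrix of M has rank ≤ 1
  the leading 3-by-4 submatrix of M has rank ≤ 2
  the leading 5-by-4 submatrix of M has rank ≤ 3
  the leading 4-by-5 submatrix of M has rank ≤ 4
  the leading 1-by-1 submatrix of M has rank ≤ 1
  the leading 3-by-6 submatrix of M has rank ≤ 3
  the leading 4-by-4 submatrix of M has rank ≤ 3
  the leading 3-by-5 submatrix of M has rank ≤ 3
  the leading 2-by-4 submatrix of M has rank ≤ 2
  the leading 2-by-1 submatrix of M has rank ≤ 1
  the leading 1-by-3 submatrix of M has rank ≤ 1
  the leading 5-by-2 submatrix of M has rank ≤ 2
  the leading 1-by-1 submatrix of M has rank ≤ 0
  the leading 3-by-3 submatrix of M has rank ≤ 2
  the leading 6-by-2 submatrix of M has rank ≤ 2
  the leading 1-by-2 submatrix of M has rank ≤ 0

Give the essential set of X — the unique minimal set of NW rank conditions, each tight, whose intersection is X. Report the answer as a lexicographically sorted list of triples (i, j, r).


Reconstructing r_w from the 19 given conditions:

  i=1: 0, 0, 1, 1, 1, 1
  i=2: 1, 1, 2, 2, 2, 2
  i=3: 1, 1, 2, 2, 3, 3
  i=4: 1, 1, 2, 3, 4, 4
  i=5: 1, 1, 2, 3, 4, 5
  i=6: 1, 2, 3, 4, 5, 6

giving w = (3, 1, 5, 4, 6, 2) via Δ²R.

D(w) has 6 cells with 3 SE-corners; essential set:

[(1, 2, 0), (3, 4, 2), (5, 2, 1)]


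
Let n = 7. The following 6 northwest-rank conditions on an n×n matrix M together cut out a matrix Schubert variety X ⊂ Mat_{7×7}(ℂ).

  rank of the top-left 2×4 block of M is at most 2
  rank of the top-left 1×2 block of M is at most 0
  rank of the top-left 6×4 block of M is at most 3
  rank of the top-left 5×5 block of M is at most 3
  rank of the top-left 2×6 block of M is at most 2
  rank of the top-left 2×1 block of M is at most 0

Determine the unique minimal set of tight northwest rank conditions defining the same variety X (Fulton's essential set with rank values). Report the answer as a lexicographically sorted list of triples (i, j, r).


Recovering R(i,j) via the rank-extension bound from the 6 conditions:

  R[1]: 0 | 0 | 1 | 1 | 1 | 1 | 1
  R[2]: 0 | 1 | 2 | 2 | 2 | 2 | 2
  R[3]: 1 | 2 | 3 | 3 | 3 | 3 | 3
  R[4]: 1 | 2 | 3 | 3 | 3 | 4 | 4
  R[5]: 1 | 2 | 3 | 3 | 3 | 4 | 5
  R[6]: 1 | 2 | 3 | 3 | 4 | 5 | 6
  R[7]: 1 | 2 | 3 | 4 | 5 | 6 | 7

giving w = (3, 2, 1, 6, 7, 5, 4) via Δ²R.

|D(w)|=8, |Ess(w)|=4:

[(1, 2, 0), (2, 1, 0), (5, 5, 3), (6, 4, 3)]


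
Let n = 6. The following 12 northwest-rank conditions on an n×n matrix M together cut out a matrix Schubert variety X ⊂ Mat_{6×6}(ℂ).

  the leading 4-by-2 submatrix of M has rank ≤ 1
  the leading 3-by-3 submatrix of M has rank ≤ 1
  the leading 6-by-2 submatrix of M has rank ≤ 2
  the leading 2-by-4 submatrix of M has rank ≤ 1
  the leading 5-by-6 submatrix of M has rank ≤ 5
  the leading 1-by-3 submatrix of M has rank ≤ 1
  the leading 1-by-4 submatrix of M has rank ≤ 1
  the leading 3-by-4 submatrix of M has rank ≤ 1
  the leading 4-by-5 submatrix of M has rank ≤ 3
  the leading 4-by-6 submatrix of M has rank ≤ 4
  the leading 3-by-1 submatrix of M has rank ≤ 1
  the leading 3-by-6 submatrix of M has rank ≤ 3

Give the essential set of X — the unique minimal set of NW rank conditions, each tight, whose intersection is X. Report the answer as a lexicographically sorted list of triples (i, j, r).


The tightest implied rank at each (i,j), from the 12 conditions:

  i=1: 1  1  1  1  1  1
  i=2: 1  1  1  1  2  2
  i=3: 1  1  1  1  2  3
  i=4: 1  1  2  2  3  4
  i=5: 1  2  3  3  4  5
  i=6: 1  2  3  4  5  6

the unique w with this rank table is (1, 5, 6, 3, 2, 4).

ℓ(w)=7; the 2 essential cells (i,j,r):

[(3, 4, 1), (4, 2, 1)]


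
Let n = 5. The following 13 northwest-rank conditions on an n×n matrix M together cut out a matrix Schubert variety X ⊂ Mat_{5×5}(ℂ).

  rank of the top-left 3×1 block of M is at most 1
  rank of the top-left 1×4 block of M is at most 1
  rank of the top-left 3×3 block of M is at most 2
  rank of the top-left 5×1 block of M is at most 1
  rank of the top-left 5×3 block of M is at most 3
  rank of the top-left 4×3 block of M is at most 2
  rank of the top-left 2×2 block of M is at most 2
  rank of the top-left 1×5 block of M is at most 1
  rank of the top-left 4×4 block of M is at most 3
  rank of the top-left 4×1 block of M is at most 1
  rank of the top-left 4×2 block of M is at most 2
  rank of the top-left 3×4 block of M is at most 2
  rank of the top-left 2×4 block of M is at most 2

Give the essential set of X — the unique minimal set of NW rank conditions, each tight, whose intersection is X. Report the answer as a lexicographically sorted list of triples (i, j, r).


Rank table r_w(5×5) implied by the 13 constraints:

  row 1: 1, 1, 1, 1, 1
  row 2: 1, 2, 2, 2, 2
  row 3: 1, 2, 2, 2, 3
  row 4: 1, 2, 2, 3, 4
  row 5: 1, 2, 3, 4, 5

reading off 1-entries of Δ²R: w = (1, 2, 5, 4, 3).

D(w) has 3 cells with 2 SE-corners; essential set:

[(3, 4, 2), (4, 3, 2)]


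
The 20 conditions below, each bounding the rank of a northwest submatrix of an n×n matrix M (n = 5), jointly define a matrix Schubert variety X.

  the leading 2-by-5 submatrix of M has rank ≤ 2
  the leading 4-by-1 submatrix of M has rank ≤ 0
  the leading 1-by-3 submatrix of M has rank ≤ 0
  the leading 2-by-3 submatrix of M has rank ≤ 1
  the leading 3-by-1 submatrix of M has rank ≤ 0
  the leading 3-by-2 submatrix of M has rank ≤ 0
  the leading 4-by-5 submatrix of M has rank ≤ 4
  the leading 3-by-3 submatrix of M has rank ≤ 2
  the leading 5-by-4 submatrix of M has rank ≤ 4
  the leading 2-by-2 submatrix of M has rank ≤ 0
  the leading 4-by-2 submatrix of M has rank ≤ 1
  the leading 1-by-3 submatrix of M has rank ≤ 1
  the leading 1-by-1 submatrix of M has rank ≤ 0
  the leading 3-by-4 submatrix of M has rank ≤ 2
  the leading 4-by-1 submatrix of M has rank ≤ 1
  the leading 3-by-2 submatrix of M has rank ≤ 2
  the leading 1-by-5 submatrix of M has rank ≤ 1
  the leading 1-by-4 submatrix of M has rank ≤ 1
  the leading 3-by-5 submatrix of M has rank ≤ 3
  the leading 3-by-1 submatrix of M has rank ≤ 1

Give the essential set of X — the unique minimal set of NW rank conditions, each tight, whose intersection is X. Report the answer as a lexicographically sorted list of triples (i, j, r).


Rank table r_w(5×5) implied by the 20 constraints:

  0 0 0 1 1
  0 0 1 2 2
  0 0 1 2 3
  0 1 2 3 4
  1 2 3 4 5

second differences of R give the permutation w = (4, 3, 5, 2, 1).

Fulton essential set (3 of the 8 Rothe cells):

[(1, 3, 0), (3, 2, 0), (4, 1, 0)]


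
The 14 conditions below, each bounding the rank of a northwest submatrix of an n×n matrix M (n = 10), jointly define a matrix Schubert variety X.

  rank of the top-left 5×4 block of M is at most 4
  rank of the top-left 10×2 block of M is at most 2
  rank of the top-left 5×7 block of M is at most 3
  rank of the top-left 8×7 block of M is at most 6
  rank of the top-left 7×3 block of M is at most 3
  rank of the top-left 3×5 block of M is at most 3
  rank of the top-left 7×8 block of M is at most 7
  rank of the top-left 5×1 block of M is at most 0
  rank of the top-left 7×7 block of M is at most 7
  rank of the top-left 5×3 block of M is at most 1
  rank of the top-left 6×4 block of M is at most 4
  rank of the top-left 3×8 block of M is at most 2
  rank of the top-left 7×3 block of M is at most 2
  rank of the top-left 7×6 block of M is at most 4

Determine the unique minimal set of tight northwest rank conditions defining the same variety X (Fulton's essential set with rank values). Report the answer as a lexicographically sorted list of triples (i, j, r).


Reconstructing r_w from the 14 given conditions:

  i=1: 0 1 1 1 1 1 1 1 1 1
  i=2: 0 1 1 2 2 2 2 2 2 2
  i=3: 0 1 1 2 2 2 2 2 3 3
  i=4: 0 1 1 2 3 3 3 3 4 4
  i=5: 0 1 1 2 3 3 3 4 5 5
  i=6: 1 2 2 3 4 4 4 5 6 6
  i=7: 1 2 2 3 4 4 5 6 7 7
  i=8: 1 2 3 4 5 5 6 7 8 8
  i=9: 1 2 3 4 5 6 7 8 9 9
  i=10: 1 2 3 4 5 6 7 8 9 10

reading off 1-entries of Δ²R: w = (2, 4, 9, 5, 8, 1, 7, 3, 6, 10).

ℓ(w)=17; the 6 essential cells (i,j,r):

[(3, 8, 2), (5, 1, 0), (5, 3, 1), (5, 7, 3), (7, 3, 2), (7, 6, 4)]


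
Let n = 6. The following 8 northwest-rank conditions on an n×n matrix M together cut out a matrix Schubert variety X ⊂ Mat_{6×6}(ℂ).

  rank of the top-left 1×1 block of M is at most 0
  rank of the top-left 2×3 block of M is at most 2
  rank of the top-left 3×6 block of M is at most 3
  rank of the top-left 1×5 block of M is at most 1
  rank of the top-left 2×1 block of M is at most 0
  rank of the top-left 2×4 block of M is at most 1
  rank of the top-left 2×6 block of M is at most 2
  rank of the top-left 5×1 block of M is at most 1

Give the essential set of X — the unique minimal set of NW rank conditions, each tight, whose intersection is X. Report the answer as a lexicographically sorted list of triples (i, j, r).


Computing R[i][j] = min implied NW-rank bound (n=6, 8 conditions):

  row 1: 0, 1, 1, 1, 1, 1
  row 2: 0, 1, 1, 1, 2, 2
  row 3: 1, 2, 2, 2, 3, 3
  row 4: 1, 2, 3, 3, 4, 4
  row 5: 1, 2, 3, 4, 5, 5
  row 6: 1, 2, 3, 4, 5, 6

so w = (2, 5, 1, 3, 4, 6).

Fulton essential set (2 of the 4 Rothe cells):

[(2, 1, 0), (2, 4, 1)]


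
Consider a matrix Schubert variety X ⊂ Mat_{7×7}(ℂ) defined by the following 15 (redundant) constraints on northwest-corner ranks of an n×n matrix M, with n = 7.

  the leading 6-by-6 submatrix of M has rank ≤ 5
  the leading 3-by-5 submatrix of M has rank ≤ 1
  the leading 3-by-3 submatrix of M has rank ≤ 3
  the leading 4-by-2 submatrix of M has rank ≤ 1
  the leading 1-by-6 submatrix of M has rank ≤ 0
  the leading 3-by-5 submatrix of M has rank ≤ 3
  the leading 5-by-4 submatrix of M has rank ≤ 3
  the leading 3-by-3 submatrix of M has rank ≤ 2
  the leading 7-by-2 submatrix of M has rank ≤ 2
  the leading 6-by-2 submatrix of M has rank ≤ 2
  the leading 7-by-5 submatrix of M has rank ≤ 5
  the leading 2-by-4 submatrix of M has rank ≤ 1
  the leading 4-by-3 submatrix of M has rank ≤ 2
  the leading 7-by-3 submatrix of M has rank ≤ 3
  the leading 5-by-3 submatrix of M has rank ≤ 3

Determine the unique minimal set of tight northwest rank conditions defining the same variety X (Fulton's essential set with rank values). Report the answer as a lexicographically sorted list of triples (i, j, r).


Recovering R(i,j) via the rank-extension bound from the 15 conditions:

  0  0  0  0  0  0  1
  1  1  1  1  1  1  2
  1  1  1  1  1  2  3
  1  1  2  2  2  3  4
  1  2  3  3  3  4  5
  1  2  3  4  4  5  6
  1  2  3  4  5  6  7

reading off 1-entries of Δ²R: w = (7, 1, 6, 3, 2, 4, 5).

D(w) has 11 cells with 3 SE-corners; essential set:

[(1, 6, 0), (3, 5, 1), (4, 2, 1)]


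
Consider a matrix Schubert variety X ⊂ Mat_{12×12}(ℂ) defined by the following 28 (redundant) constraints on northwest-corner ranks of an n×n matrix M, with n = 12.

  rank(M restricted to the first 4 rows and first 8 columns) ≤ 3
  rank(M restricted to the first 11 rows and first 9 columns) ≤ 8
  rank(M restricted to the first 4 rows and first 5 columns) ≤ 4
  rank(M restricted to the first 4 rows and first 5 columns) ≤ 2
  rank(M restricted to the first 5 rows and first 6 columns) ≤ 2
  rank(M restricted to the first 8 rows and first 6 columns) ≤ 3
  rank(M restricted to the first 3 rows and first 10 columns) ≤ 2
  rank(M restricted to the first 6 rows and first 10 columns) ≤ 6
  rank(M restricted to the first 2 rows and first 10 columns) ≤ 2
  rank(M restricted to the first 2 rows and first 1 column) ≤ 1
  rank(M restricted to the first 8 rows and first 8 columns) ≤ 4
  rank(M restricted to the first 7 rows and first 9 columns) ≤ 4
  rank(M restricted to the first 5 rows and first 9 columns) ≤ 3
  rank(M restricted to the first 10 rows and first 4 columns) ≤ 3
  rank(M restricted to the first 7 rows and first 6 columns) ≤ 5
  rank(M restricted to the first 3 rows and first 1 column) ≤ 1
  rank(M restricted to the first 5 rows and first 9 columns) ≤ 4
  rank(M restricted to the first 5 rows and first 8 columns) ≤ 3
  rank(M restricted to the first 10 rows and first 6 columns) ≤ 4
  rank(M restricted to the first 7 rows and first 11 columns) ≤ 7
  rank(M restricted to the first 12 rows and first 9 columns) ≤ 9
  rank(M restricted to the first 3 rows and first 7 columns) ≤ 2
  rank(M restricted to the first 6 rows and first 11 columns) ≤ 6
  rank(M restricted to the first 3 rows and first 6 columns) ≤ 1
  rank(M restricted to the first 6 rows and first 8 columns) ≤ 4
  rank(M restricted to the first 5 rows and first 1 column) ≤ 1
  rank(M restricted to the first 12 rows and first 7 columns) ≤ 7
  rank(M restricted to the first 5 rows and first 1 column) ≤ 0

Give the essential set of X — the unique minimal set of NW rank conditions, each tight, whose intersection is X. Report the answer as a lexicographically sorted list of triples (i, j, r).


Reconstructing r_w from the 28 given conditions:

  0, 1, 1, 1, 1, 1, 1, 1, 1, 1, 1, 1
  0, 1, 1, 1, 1, 1, 2, 2, 2, 2, 2, 2
  0, 1, 1, 1, 1, 1, 2, 2, 2, 2, 3, 3
  0, 1, 2, 2, 2, 2, 3, 3, 3, 3, 4, 4
  0, 1, 2, 2, 2, 2, 3, 3, 3, 4, 5, 5
  1, 2, 3, 3, 3, 3, 4, 4, 4, 5, 6, 6
  1, 2, 3, 3, 3, 3, 4, 4, 4, 5, 6, 7
  1, 2, 3, 3, 3, 3, 4, 4, 5, 6, 7, 8
  1, 2, 3, 3, 4, 4, 5, 5, 6, 7, 8, 9
  1, 2, 3, 3, 4, 4, 5, 6, 7, 8, 9, 10
  1, 2, 3, 4, 5, 5, 6, 7, 8, 9, 10, 11
  1, 2, 3, 4, 5, 6, 7, 8, 9, 10, 11, 12

second differences of R give the permutation w = (2, 7, 11, 3, 10, 1, 12, 9, 5, 8, 4, 6).

|D(w)|=33, |Ess(w)|=10:

[(3, 6, 1), (3, 10, 2), (5, 1, 0), (5, 6, 2), (5, 9, 3), (7, 9, 4), (8, 6, 3), (8, 8, 4), (10, 4, 3), (10, 6, 4)]
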